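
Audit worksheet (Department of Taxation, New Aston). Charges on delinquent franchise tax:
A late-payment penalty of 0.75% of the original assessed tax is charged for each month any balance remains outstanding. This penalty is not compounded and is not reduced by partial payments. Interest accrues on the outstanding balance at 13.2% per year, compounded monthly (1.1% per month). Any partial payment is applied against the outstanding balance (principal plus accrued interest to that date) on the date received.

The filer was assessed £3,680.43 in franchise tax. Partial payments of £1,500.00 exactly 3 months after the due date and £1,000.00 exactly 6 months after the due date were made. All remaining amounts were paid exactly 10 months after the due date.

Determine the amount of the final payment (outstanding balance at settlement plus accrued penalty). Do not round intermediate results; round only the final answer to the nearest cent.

£1,717.84

Balance at month 3: £3,680.4300 × (1 + 0.011)^3 = £3,803.2251…
After £1,500.00 payment: £3,803.2251… − £1,500.00 = £2,303.2251…
Balance at month 6: £2,303.2251… × (1 + 0.011)^3 = £2,380.0706…
After £1,000.00 payment: £2,380.0706… − £1,000.00 = £1,380.0706…
Balance at month 10: £1,380.0706… × (1 + 0.011)^4 = £1,441.8031…
Penalty: 10 × 0.75% × £3,680.43 = £276.03…
Final settlement = outstanding balance + penalty = £1,441.8031… + £276.03… = £1,717.84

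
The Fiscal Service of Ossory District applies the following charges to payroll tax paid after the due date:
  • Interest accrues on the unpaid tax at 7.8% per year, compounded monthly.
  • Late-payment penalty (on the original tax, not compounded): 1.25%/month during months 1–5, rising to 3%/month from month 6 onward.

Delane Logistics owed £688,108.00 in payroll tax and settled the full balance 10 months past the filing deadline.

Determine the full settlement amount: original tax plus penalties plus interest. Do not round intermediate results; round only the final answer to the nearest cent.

£880,389.17

Penalty, months 1–5: 5 × 1.25% × £688,108.00 = £43,006.75
Penalty, months 6–10: 5 × 3% × £688,108.00 = £103,216.20
Interest (7.8%/yr ÷ 12 = 0.65%/month): £688,108.00 × ((1 + 0.0065)^10 − 1) = £46,058.2219…
Total = £688,108.00 + £146,222.9500 + £46,058.2219… = £880,389.17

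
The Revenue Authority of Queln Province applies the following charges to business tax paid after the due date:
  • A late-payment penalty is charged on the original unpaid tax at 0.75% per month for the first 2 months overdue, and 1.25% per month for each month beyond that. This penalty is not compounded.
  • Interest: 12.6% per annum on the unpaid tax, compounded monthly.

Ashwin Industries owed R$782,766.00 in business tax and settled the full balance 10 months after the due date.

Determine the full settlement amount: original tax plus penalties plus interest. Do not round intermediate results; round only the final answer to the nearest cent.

R$958,968.78

Penalty, months 1–2: 2 × 0.75% × R$782,766.00 = R$11,741.49
Penalty, months 3–10: 8 × 1.25% × R$782,766.00 = R$78,276.60
Interest (12.6%/yr ÷ 12 = 1.05%/month): R$782,766.00 × ((1 + 0.0105)^10 − 1) = R$86,184.6892…
Total = R$782,766.00 + R$90,018.0900 + R$86,184.6892… = R$958,968.78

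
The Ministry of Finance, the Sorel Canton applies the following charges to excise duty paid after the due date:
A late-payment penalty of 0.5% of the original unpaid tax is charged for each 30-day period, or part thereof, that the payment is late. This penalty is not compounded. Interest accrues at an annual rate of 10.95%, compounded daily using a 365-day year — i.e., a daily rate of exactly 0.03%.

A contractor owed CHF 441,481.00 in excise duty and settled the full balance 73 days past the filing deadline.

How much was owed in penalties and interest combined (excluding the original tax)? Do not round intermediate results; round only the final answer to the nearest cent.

Penalty periods: ⌈73/30⌉ = 3; penalty = 3 × 0.5% × CHF 441,481.00 = CHF 6,622.22…
Interest: CHF 441,481.00 × ((1 + 0.0003)^73 − 1) = CHF 441,481.00 × 0.02213821… = CHF 9,773.5983…
Penalties + interest = CHF 6,622.2150 + CHF 9,773.5983… = CHF 16,395.81

CHF 16,395.81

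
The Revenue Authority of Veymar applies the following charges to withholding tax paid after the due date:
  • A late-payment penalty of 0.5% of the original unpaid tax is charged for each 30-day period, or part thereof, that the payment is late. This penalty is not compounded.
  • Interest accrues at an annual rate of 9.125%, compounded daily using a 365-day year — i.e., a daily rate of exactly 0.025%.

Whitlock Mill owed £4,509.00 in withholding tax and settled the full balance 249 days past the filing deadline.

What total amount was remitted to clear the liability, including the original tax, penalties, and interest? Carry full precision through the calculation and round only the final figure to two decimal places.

Penalty periods: ⌈249/30⌉ = 9; penalty = 9 × 0.5% × £4,509.00 = £202.91…
Interest: £4,509.00 × ((1 + 0.00025)^249 − 1) = £4,509.00 × 0.06422009… = £289.5684…
Total = £4,509.00 + £202.9050 + £289.5684… = £5,001.47

£5,001.47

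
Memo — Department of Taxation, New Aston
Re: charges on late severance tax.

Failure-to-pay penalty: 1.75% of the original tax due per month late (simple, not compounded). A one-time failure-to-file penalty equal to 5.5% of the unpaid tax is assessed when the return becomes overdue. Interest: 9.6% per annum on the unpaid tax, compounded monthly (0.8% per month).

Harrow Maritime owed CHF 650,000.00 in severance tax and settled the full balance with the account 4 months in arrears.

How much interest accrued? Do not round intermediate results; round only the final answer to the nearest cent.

CHF 21,050.93

Interest: CHF 650,000.00 × ((1 + 0.008)^4 − 1) = CHF 650,000.00 × 0.0323861… = CHF 21,050.9339…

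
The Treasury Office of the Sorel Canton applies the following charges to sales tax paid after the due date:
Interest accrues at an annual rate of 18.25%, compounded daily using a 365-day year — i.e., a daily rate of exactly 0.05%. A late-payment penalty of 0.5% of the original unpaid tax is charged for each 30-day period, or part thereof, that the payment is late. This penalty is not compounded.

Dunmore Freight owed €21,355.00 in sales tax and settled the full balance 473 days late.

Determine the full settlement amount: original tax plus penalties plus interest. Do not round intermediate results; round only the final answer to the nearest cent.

€28,759.48

Penalty periods: ⌈473/30⌉ = 16; penalty = 16 × 0.5% × €21,355.00 = €1,708.40
Interest: €21,355.00 × ((1 + 0.0005)^473 − 1) = €21,355.00 × 0.26673268… = €5,696.0764…
Total = €21,355.00 + €1,708.4000 + €5,696.0764… = €28,759.48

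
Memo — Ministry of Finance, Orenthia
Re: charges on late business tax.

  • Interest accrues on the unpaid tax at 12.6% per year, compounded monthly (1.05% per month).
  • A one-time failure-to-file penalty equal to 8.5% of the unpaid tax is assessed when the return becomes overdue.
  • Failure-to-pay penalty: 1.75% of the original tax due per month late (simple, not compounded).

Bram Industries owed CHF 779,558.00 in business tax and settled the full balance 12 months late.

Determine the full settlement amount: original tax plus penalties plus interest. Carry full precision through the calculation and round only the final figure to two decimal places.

Failure-to-file penalty: 8.5% × CHF 779,558.00 = CHF 66,262.43
Failure-to-pay penalty: 12 × 1.75% × CHF 779,558.00 = CHF 163,707.18
Interest: CHF 779,558.00 × ((1 + 0.0105)^12 − 1) = CHF 779,558.00 × 0.1335373… = CHF 104,100.0679…
Total = CHF 779,558.00 + CHF 229,969.6100 + CHF 104,100.0679… = CHF 1,113,627.68

CHF 1,113,627.68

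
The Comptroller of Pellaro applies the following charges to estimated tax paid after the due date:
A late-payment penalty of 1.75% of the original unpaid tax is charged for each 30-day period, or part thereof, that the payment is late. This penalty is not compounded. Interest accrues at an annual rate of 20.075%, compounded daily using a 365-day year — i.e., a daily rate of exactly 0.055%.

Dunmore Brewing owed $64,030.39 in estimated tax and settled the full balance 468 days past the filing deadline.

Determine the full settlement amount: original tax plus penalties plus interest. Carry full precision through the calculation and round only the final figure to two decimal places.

$100,749.96

Penalty periods: ⌈468/30⌉ = 16; penalty = 16 × 1.75% × $64,030.39 = $17,928.51…
Interest: $64,030.39 × ((1 + 0.00055)^468 − 1) = $64,030.39 × 0.29347092… = $18,791.0575…
Total = $64,030.39 + $17,928.5092 + $18,791.0575… = $100,749.96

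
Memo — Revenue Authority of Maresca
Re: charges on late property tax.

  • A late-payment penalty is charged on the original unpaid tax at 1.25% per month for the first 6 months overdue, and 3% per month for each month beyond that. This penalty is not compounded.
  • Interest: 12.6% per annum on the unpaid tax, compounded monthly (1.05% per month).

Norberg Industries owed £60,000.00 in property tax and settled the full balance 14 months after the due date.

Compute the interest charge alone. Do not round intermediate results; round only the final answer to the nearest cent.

£9,447.99

Interest: £60,000.00 × ((1 + 0.0105)^14 − 1) = £60,000.00 × 0.1574666… = £9,447.9931…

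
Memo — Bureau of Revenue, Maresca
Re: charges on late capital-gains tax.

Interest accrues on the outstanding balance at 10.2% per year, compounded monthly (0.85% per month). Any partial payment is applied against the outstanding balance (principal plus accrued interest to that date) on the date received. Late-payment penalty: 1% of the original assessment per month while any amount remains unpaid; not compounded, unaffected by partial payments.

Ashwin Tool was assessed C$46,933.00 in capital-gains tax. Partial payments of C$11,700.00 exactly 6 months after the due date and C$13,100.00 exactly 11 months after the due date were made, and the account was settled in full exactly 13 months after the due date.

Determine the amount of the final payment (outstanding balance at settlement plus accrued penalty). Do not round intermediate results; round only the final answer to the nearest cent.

C$32,755.50

Balance at month 6: C$46,933.0000 × (1 + 0.0085)^6 = C$49,378.0268…
After C$11,700.00 payment: C$49,378.0268… − C$11,700.00 = C$37,678.0268…
Balance at month 11: C$37,678.0268… × (1 + 0.0085)^5 = C$39,306.7977…
After C$13,100.00 payment: C$39,306.7977… − C$13,100.00 = C$26,206.7977…
Balance at month 13: C$26,206.7977… × (1 + 0.0085)^2 = C$26,654.2067…
Penalty: 13 × 1% × C$46,933.00 = C$6,101.29
Final settlement = outstanding balance + penalty = C$26,654.2067… + C$6,101.29 = C$32,755.50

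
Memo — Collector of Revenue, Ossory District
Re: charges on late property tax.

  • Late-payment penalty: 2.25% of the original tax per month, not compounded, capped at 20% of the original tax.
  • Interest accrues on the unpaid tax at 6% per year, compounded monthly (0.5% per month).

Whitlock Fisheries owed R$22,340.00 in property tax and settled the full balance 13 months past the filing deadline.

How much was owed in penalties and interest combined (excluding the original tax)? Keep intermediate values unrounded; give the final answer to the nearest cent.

Penalty (uncapped): 13 × 2.25% × R$22,340.00 = R$6,534.45; cap = 20% × R$22,340.00 = R$4,468.00 → penalty = R$4,468.00
Interest: R$22,340.00 × ((1 + 0.005)^13 − 1) = R$22,340.00 × 0.0669862… = R$1,496.4717…
Penalties + interest = R$4,468.0000 + R$1,496.4717… = R$5,964.47

R$5,964.47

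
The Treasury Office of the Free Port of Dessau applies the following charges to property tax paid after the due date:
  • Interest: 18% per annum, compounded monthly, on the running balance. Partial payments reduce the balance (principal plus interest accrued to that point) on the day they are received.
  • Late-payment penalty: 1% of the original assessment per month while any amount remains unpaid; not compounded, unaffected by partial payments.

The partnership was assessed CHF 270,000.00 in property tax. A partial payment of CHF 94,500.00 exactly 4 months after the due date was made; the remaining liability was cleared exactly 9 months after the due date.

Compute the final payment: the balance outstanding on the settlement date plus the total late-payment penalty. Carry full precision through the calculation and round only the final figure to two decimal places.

Monthly rate = 18% ÷ 12 = 1.5%
Balance at month 4: CHF 270,000.0000 × (1 + 0.015)^4 = CHF 286,568.1587…
After CHF 94,500.00 payment: CHF 286,568.1587… − CHF 94,500.00 = CHF 192,068.1587…
Balance at month 9: CHF 192,068.1587… × (1 + 0.015)^5 = CHF 206,911.9550…
Penalty: 9 × 1% × CHF 270,000.00 = CHF 24,300.00
Final settlement = outstanding balance + penalty = CHF 206,911.9550… + CHF 24,300.00 = CHF 231,211.95

CHF 231,211.95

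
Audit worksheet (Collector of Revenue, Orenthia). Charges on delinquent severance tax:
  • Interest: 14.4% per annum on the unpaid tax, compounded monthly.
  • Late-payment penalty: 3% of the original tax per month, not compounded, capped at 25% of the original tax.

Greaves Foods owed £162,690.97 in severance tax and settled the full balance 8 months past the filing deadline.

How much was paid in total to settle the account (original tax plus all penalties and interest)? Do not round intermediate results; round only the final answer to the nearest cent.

Penalty: 8 × 3% × £162,690.97 = £39,045.83… (below the 25% cap of £40,672.74…)
Interest (14.4%/yr ÷ 12 = 1.2%/month): £162,690.97 × ((1 + 0.012)^8 − 1) = £16,290.2848…
Total = £162,690.97 + £39,045.8328 + £16,290.2848… = £218,027.09

£218,027.09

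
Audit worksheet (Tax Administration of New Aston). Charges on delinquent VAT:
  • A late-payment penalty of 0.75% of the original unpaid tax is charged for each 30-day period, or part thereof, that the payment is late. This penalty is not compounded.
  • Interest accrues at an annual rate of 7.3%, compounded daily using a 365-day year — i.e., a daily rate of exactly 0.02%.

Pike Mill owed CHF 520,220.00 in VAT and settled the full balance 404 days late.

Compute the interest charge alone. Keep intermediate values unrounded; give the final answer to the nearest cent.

Interest: CHF 520,220.00 × ((1 + 0.0002)^404 − 1) = CHF 520,220.00 × 0.08414529… = CHF 43,774.0603…

CHF 43,774.06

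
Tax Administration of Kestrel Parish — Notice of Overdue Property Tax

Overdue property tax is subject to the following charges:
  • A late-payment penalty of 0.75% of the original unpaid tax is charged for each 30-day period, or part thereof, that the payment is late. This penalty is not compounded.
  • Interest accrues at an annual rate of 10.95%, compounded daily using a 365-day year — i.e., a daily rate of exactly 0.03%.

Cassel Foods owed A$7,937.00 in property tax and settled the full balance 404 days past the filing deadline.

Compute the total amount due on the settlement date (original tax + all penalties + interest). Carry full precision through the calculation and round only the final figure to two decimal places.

A$9,792.91

Penalty periods: ⌈404/30⌉ = 14; penalty = 14 × 0.75% × A$7,937.00 = A$833.39…
Interest: A$7,937.00 × ((1 + 0.0003)^404 − 1) = A$7,937.00 × 0.12883014… = A$1,022.5248…
Total = A$7,937.00 + A$833.3850 + A$1,022.5248… = A$9,792.91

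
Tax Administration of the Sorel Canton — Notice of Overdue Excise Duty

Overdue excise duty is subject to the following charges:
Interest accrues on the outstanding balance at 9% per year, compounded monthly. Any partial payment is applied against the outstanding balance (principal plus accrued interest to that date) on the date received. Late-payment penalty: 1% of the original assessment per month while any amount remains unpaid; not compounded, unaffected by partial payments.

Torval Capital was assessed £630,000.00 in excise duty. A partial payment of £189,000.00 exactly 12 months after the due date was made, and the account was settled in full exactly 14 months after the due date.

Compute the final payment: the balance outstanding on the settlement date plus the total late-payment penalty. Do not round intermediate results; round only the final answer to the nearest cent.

£595,827.95

Monthly rate = 9% ÷ 12 = 0.75%
Balance at month 12: £630,000.0000 × (1 + 0.0075)^12 = £689,098.3455…
After £189,000.00 payment: £689,098.3455… − £189,000.00 = £500,098.3455…
Balance at month 14: £500,098.3455… × (1 + 0.0075)^2 = £507,627.9512…
Penalty: 14 × 1% × £630,000.00 = £88,200.00
Final settlement = outstanding balance + penalty = £507,627.9512… + £88,200.00 = £595,827.95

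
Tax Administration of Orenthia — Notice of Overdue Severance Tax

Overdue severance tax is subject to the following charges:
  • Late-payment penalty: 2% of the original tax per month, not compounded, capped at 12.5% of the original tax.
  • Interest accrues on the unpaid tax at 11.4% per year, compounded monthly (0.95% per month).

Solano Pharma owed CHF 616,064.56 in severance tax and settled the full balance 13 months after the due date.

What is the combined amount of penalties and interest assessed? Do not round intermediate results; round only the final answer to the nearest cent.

CHF 157,583.54

Penalty (uncapped): 13 × 2% × CHF 616,064.56 = CHF 160,176.79…; cap = 12.5% × CHF 616,064.56 = CHF 77,008.07 → penalty = CHF 77,008.07
Interest: CHF 616,064.56 × ((1 + 0.0095)^13 − 1) = CHF 616,064.56 × 0.1307906… = CHF 80,575.4743…
Penalties + interest = CHF 77,008.0700 + CHF 80,575.4743… = CHF 157,583.54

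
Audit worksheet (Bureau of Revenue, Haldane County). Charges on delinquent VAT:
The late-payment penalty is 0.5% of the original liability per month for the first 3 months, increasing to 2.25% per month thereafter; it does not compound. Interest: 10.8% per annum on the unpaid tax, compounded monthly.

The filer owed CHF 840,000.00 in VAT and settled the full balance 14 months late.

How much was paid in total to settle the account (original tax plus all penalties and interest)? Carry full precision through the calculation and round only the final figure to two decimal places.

Penalty, months 1–3: 3 × 0.5% × CHF 840,000.00 = CHF 12,600.00
Penalty, months 4–14: 11 × 2.25% × CHF 840,000.00 = CHF 207,900.00
Interest (10.8%/yr ÷ 12 = 0.9%/month): CHF 840,000.00 × ((1 + 0.009)^14 − 1) = CHF 112,260.1564…
Total = CHF 840,000.00 + CHF 220,500.0000 + CHF 112,260.1564… = CHF 1,172,760.16

CHF 1,172,760.16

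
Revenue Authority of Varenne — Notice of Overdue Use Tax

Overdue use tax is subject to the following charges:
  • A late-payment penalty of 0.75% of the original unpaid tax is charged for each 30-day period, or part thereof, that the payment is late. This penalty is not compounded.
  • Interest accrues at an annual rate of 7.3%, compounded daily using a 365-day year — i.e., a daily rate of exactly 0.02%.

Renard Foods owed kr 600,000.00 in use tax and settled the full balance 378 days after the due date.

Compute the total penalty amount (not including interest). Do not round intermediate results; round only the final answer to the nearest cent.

kr 58,500.00

Penalty periods: ⌈378/30⌉ = 13; penalty = 13 × 0.75% × kr 600,000.00 = kr 58,500.00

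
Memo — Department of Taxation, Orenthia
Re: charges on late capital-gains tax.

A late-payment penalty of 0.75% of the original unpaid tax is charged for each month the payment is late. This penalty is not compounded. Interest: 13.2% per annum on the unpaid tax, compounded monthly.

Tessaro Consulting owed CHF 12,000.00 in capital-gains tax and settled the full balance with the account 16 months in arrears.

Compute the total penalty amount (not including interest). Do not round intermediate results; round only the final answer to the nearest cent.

Late-payment penalty = 0.75% × CHF 12,000.00 × 16 mo = CHF 1,440.00

CHF 1,440.00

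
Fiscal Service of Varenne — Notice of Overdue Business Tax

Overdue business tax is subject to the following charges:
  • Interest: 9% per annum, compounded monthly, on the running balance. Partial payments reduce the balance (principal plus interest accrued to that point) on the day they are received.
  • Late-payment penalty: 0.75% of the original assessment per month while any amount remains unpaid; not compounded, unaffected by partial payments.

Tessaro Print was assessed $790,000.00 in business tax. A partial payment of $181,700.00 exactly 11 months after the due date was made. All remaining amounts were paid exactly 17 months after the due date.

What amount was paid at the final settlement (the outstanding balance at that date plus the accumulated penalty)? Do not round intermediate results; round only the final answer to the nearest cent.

Monthly rate = 9% ÷ 12 = 0.75%
Balance at month 11: $790,000.0000 × (1 + 0.0075)^11 = $857,674.8875…
After $181,700.00 payment: $857,674.8875… − $181,700.00 = $675,974.8875…
Balance at month 17: $675,974.8875… × (1 + 0.0075)^6 = $706,969.8470…
Penalty: 17 × 0.75% × $790,000.00 = $100,725.00
Final settlement = outstanding balance + penalty = $706,969.8470… + $100,725.00 = $807,694.85

$807,694.85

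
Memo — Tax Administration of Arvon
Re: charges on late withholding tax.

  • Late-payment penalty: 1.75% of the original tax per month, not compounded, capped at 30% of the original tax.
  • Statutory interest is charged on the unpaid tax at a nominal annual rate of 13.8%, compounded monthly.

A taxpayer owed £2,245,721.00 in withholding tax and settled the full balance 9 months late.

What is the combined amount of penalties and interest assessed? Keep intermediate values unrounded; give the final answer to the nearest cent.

Penalty: 9 × 1.75% × £2,245,721.00 = £353,701.06… (below the 30% cap of £673,716.30)
Interest (13.8%/yr ÷ 12 = 1.15%/month): £2,245,721.00 × ((1 + 0.0115)^9 − 1) = £243,415.9063…
Penalties + interest = £353,701.0575 + £243,415.9063… = £597,116.96

£597,116.96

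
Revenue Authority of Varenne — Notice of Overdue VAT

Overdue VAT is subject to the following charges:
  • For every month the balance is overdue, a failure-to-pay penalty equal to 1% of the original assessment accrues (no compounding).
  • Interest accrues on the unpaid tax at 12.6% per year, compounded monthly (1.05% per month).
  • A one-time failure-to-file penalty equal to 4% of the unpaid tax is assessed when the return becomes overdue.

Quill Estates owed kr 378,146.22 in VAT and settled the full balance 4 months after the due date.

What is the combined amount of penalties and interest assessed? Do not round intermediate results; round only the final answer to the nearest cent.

kr 46,385.74

Failure-to-file penalty: 4% × kr 378,146.22 = kr 15,125.85…
Failure-to-pay penalty = 1% × kr 378,146.22 × 4 mo = kr 15,125.85…
Interest: kr 378,146.22 × ((1 + 0.0105)^4 − 1) = kr 378,146.22 × 0.0426661… = kr 16,134.0406…
Penalties + interest = kr 30,251.6976 + kr 16,134.0406… = kr 46,385.74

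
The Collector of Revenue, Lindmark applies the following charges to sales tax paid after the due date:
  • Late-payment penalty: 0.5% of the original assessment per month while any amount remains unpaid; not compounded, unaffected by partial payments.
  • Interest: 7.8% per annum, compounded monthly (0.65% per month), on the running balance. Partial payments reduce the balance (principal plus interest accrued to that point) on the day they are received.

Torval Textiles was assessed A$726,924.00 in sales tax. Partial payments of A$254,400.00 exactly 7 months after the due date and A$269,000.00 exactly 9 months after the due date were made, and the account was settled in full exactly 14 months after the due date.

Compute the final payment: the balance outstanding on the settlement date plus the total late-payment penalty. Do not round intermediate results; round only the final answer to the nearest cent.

Balance at month 7: A$726,924.0000 × (1 + 0.0065)^7 = A$760,651.0380…
After A$254,400.00 payment: A$760,651.0380… − A$254,400.00 = A$506,251.0380…
Balance at month 9: A$506,251.0380… × (1 + 0.0065)^2 = A$512,853.6906…
After A$269,000.00 payment: A$512,853.6906… − A$269,000.00 = A$243,853.6906…
Balance at month 14: A$243,853.6906… × (1 + 0.0065)^5 = A$251,882.6356…
Penalty: 14 × 0.5% × A$726,924.00 = A$50,884.68
Final settlement = outstanding balance + penalty = A$251,882.6356… + A$50,884.68 = A$302,767.32

A$302,767.32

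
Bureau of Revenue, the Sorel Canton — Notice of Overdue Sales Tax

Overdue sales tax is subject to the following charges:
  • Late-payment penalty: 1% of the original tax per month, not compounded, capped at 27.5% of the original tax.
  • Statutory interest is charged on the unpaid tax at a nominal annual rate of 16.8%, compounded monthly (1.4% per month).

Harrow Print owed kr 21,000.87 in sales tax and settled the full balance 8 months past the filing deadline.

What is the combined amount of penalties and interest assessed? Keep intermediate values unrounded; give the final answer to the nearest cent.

kr 4,150.70

Penalty: 8 × 1% × kr 21,000.87 = kr 1,680.07… (below the 27.5% cap of kr 5,775.24…)
Interest: kr 21,000.87 × ((1 + 0.014)^8 − 1) = kr 21,000.87 × 0.1176444… = kr 2,470.6344…
Penalties + interest = kr 1,680.0696 + kr 2,470.6344… = kr 4,150.70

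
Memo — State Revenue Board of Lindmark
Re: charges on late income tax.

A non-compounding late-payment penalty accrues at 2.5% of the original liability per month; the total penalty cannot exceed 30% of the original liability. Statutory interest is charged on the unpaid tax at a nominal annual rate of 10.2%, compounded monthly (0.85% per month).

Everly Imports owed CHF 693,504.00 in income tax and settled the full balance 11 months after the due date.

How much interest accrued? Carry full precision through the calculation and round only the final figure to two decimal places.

Interest: CHF 693,504.00 × ((1 + 0.0085)^11 − 1) = CHF 693,504.00 × 0.0975768… = CHF 67,669.9177…

CHF 67,669.92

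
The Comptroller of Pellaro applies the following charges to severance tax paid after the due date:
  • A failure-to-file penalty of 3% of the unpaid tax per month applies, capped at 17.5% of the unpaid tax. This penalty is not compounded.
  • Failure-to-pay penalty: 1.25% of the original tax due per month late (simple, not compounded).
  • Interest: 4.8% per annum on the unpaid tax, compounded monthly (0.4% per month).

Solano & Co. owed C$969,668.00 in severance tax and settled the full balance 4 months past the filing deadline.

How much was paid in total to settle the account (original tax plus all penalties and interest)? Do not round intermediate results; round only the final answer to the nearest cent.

Failure-to-file: 4 × 3% × C$969,668.00 = C$116,360.16 (under the 17.5% cap)
Failure-to-pay penalty = 1.25% × C$969,668.00 × 4 mo = C$48,483.40
Interest: C$969,668.00 × ((1 + 0.004)^4 − 1) = C$969,668.00 × 0.0160963… = C$15,608.0246…
Total = C$969,668.00 + C$164,843.5600 + C$15,608.0246… = C$1,150,119.58

C$1,150,119.58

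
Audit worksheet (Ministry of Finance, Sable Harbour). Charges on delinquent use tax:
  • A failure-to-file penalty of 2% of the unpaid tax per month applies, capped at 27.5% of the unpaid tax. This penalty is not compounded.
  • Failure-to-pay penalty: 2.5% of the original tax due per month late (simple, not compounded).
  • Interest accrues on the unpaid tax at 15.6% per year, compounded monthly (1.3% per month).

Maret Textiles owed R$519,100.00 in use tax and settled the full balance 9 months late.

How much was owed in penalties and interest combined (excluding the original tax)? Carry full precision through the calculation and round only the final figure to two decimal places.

R$274,226.10

Failure-to-file: 9 × 2% × R$519,100.00 = R$93,438.00 (under the 27.5% cap)
Failure-to-pay penalty = 2.5% × R$519,100.00 × 9 mo = R$116,797.50
Interest: R$519,100.00 × ((1 + 0.013)^9 − 1) = R$519,100.00 × 0.1232722… = R$63,990.5958…
Penalties + interest = R$210,235.5000 + R$63,990.5958… = R$274,226.10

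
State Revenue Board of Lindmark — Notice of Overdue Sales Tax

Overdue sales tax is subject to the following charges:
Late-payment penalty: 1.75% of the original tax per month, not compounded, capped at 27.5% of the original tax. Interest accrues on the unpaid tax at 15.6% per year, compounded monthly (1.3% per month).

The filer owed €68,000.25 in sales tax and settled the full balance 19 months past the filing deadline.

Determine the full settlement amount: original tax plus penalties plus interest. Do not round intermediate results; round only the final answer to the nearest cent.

€105,614.12

Penalty (uncapped): 19 × 1.75% × €68,000.25 = €22,610.08…; cap = 27.5% × €68,000.25 = €18,700.07… → penalty = €18,700.07…
Interest: €68,000.25 × ((1 + 0.013)^19 − 1) = €68,000.25 × 0.2781430… = €18,913.7967…
Total = €68,000.25 + €18,700.0688… + €18,913.7967… = €105,614.12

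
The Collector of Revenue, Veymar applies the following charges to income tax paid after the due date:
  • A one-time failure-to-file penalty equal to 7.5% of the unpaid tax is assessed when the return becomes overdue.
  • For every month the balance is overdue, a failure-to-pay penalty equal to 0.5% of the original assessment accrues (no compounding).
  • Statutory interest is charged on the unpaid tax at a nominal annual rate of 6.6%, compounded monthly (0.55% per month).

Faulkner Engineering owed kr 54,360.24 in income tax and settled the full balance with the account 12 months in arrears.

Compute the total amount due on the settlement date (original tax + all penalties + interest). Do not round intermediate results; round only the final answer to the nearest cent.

Failure-to-file penalty: 7.5% × kr 54,360.24 = kr 4,077.02…
Failure-to-pay penalty = 0.5% × kr 54,360.24 × 12 mo = kr 3,261.61…
Interest: kr 54,360.24 × ((1 + 0.0055)^12 − 1) = kr 54,360.24 × 0.0680336… = kr 3,698.3206…
Total = kr 54,360.24 + kr 7,338.6324 + kr 3,698.3206… = kr 65,397.19

kr 65,397.19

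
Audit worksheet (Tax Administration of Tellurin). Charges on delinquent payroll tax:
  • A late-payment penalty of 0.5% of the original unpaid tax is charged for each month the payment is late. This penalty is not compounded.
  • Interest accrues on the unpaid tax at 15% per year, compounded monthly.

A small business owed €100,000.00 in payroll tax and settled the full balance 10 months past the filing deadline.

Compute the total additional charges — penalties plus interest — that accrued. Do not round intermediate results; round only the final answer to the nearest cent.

€18,227.08

Late-payment penalty: 10 × 0.5% × €100,000.00 = €5,000.00
Interest (15%/yr ÷ 12 = 1.25%/month): €100,000.00 × ((1 + 0.0125)^10 − 1) = €13,227.0830…
Penalties + interest = €5,000.0000 + €13,227.0830… = €18,227.08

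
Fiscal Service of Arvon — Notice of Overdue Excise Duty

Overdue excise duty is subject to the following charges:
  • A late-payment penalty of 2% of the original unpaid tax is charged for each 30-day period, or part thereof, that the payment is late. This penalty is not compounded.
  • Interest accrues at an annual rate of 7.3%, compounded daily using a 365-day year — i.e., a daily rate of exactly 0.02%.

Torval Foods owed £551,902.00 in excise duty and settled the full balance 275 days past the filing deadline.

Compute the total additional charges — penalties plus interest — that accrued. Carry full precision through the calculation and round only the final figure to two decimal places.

Penalty periods: ⌈275/30⌉ = 10; penalty = 10 × 2% × £551,902.00 = £110,380.40
Interest: £551,902.00 × ((1 + 0.0002)^275 − 1) = £551,902.00 × 0.05653480… = £31,201.6717…
Penalties + interest = £110,380.4000 + £31,201.6717… = £141,582.07

£141,582.07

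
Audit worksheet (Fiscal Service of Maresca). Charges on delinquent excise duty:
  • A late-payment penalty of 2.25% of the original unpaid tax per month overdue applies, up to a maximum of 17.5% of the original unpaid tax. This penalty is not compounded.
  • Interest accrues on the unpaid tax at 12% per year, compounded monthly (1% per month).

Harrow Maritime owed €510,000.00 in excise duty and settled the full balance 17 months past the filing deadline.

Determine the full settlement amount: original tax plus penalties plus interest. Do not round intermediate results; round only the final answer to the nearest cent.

Penalty (uncapped): 17 × 2.25% × €510,000.00 = €195,075.00; cap = 17.5% × €510,000.00 = €89,250.00 → penalty = €89,250.00
Interest: €510,000.00 × ((1 + 0.01)^17 − 1) = €510,000.00 × 0.1843044… = €93,995.2600…
Total = €510,000.00 + €89,250.0000 + €93,995.2600… = €693,245.26

€693,245.26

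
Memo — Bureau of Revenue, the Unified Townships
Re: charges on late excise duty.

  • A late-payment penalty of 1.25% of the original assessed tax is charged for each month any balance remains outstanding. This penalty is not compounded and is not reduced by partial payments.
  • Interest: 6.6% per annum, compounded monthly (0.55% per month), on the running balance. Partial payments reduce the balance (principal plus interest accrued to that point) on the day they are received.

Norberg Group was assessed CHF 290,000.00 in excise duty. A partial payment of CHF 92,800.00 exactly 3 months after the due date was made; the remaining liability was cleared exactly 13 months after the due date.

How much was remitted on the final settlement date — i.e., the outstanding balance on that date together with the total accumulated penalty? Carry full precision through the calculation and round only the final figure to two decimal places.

CHF 260,526.05

Balance at month 3: CHF 290,000.0000 × (1 + 0.0055)^3 = CHF 294,811.3657…
After CHF 92,800.00 payment: CHF 294,811.3657… − CHF 92,800.00 = CHF 202,011.3657…
Balance at month 13: CHF 202,011.3657… × (1 + 0.0055)^10 = CHF 213,401.0511…
Penalty: 13 × 1.25% × CHF 290,000.00 = CHF 47,125.00
Final settlement = outstanding balance + penalty = CHF 213,401.0511… + CHF 47,125.00 = CHF 260,526.05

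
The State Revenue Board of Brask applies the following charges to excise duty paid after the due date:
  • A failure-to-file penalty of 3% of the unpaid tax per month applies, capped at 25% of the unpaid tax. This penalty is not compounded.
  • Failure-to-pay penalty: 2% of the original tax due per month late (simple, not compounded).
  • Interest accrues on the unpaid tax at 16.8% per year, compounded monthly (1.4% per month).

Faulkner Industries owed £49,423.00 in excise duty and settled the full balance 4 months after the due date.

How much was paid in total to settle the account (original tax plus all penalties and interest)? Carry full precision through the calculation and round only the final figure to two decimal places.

£62,133.95

Failure-to-file: 4 × 3% × £49,423.00 = £5,930.76 (under the 25% cap)
Failure-to-pay penalty: 4 × 2% × £49,423.00 = £3,953.84
Interest: £49,423.00 × ((1 + 0.014)^4 − 1) = £49,423.00 × 0.0571870… = £2,826.3538…
Total = £49,423.00 + £9,884.6000 + £2,826.3538… = £62,133.95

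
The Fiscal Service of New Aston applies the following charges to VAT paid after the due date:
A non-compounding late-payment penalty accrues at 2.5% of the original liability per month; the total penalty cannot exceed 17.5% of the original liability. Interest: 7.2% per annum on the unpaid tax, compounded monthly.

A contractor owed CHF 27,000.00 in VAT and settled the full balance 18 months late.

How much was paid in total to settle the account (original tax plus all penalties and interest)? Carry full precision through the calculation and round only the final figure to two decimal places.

CHF 34,794.58

Penalty (uncapped): 18 × 2.5% × CHF 27,000.00 = CHF 12,150.00; cap = 17.5% × CHF 27,000.00 = CHF 4,725.00 → penalty = CHF 4,725.00
Interest (7.2%/yr ÷ 12 = 0.6%/month): CHF 27,000.00 × ((1 + 0.006)^18 − 1) = CHF 3,069.5838…
Total = CHF 27,000.00 + CHF 4,725.0000 + CHF 3,069.5838… = CHF 34,794.58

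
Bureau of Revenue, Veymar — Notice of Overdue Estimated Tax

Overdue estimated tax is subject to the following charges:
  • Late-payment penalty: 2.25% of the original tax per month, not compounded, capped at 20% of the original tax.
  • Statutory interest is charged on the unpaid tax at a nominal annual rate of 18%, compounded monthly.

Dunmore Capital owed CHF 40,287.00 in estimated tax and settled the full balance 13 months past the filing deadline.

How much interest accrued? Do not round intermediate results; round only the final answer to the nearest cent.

CHF 8,603.39

Interest (18%/yr ÷ 12 = 1.5%/month): CHF 40,287.00 × ((1 + 0.015)^13 − 1) = CHF 8,603.3873…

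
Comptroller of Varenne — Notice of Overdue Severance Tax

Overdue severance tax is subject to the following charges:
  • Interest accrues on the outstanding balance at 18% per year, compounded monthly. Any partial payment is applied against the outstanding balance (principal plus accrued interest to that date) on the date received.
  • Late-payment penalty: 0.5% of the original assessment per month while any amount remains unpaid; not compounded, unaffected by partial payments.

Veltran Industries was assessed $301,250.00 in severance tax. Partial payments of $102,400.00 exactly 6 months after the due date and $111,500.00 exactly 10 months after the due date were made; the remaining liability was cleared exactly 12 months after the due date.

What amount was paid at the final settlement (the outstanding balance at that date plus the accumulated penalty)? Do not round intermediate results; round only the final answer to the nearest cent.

$151,416.30

Monthly rate = 18% ÷ 12 = 1.5%
Balance at month 6: $301,250.0000 × (1 + 0.015)^6 = $329,399.7833…
After $102,400.00 payment: $329,399.7833… − $102,400.00 = $226,999.7833…
Balance at month 10: $226,999.7833… × (1 + 0.015)^4 = $240,929.2960…
After $111,500.00 payment: $240,929.2960… − $111,500.00 = $129,429.2960…
Balance at month 12: $129,429.2960… × (1 + 0.015)^2 = $133,341.2964…
Penalty: 12 × 0.5% × $301,250.00 = $18,075.00
Final settlement = outstanding balance + penalty = $133,341.2964… + $18,075.00 = $151,416.30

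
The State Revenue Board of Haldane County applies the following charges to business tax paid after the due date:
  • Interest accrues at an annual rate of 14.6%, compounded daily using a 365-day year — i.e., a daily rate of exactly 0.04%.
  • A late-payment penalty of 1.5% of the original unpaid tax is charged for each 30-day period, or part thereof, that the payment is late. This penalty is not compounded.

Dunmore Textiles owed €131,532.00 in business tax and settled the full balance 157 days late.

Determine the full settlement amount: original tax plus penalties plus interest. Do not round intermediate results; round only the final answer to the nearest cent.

Penalty periods: ⌈157/30⌉ = 6; penalty = 6 × 1.5% × €131,532.00 = €11,837.88
Interest: €131,532.00 × ((1 + 0.0004)^157 − 1) = €131,532.00 × 0.06480048… = €8,523.3374…
Total = €131,532.00 + €11,837.8800 + €8,523.3374… = €151,893.22

€151,893.22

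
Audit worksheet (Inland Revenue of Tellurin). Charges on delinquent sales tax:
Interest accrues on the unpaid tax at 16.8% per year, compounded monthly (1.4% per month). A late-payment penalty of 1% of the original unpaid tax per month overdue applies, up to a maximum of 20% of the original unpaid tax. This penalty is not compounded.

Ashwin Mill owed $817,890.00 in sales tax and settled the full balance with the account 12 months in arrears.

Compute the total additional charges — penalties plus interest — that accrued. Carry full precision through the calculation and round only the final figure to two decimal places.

Penalty: 12 × 1% × $817,890.00 = $98,146.80 (below the 20% cap of $163,578.00)
Interest: $817,890.00 × ((1 + 0.014)^12 − 1) = $817,890.00 × 0.1815591… = $148,495.3960…
Penalties + interest = $98,146.8000 + $148,495.3960… = $246,642.20

$246,642.20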